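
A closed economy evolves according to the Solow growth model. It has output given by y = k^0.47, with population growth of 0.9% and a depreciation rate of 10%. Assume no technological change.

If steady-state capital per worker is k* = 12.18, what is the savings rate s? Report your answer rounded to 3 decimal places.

s ≈ 0.410

At the steady state, Δk = 0, so s·k^α = (n + δ)·k.
So s / (n + δ) = (k*)^(1−α) = 12.18^0.53 = 3.7618.
Therefore s = 3.7618 × (n + δ) = 3.7618 × 0.109 = 0.4100.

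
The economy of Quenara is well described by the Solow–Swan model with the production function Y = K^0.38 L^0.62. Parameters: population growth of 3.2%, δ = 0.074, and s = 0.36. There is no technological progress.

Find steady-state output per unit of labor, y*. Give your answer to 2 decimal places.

y* ≈ 2.12

At the steady state, Δk = 0, so s·k^α = (n + δ)·k.
Dividing both sides by k: k^(1−α) = s / (n + δ).
k^0.62 = 0.36 / (0.032 + 0.074) = 0.36 / 0.106 = 3.3962
k* = 3.3962^(1/0.62) ≈ 7.1852
y* = (k*)^α = 7.1852^0.38 ≈ 2.1157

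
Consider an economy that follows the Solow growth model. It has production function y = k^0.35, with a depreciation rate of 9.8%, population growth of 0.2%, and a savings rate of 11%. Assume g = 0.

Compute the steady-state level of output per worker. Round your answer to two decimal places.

y* ≈ 1.05

Steady state requires s·f(k) = (n + δ)·k, i.e. s·k^α = (n + δ)·k.
Rearranging, k^(1−α) = s / (n + δ).
k^0.65 = 0.11 / (0.002 + 0.098) = 0.11 / 0.100 = 1.1000
k* = 1.1000^(1/0.65) ≈ 1.1579
y* = (k*)^α = 1.1579^0.35 ≈ 1.0527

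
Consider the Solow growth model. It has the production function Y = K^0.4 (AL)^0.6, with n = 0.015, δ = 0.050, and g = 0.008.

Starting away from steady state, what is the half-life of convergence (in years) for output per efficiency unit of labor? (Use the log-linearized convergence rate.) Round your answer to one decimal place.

Near the steady state the convergence rate is λ = (1 − α)(n + g + δ).
λ = (1 − 0.4) × 0.073 = 0.6 × 0.073 = 0.0438
Half-life = ln 2 / λ = 0.6931 / 0.0438 ≈ 15.82 years

t_½ ≈ 15.8 years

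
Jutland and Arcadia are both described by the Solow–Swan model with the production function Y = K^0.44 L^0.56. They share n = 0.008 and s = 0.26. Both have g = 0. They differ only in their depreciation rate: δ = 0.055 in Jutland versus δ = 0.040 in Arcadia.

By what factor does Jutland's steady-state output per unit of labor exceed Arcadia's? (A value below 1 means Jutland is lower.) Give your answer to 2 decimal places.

ratio ≈ 0.81

Steady-state y* = [s/(n + δ)]^(α/(1−α)), so the ratio is [ (s_J/(n + δ)_J) / (s_A/(n + δ)_A) ]^0.7857.
s_J/(n + δ)_J = 0.26/0.063 = 4.1270; s_A/(n + δ)_A = 0.26/0.048 = 5.4167.
Ratio = (4.1270/5.4167)^0.7857 = 0.7619^0.7857 ≈ 0.8076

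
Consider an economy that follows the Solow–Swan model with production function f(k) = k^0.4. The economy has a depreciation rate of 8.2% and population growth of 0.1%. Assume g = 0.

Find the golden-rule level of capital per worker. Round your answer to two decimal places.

The golden rule sets f'(k) = n + δ, i.e. α·k^(α−1) = n + δ.
So k^(1−α) = α / (n + δ) = 0.4 / 0.083 = 4.8193.
k_gold = 4.8193^(1/0.6) ≈ 13.7501

k_gold ≈ 13.75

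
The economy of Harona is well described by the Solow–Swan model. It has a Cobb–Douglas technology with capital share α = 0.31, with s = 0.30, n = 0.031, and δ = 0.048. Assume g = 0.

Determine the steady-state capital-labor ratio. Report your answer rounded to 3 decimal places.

Steady state requires s·f(k) = (n + δ)·k, i.e. s·k^α = (n + δ)·k.
Dividing both sides by k: k^(1−α) = s / (n + δ).
k^0.69 = 0.30 / (0.031 + 0.048) = 0.30 / 0.079 = 3.7975
k* = 3.7975^(1/0.69) ≈ 6.9160

k* = 6.916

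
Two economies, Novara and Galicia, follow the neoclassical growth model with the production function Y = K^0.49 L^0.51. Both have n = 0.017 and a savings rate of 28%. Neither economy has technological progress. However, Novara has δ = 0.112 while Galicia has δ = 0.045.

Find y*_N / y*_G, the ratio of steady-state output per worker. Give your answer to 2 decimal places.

Steady-state y* = [s/(n + δ)]^(α/(1−α)), so the ratio is [ (s_N/(n + δ)_N) / (s_G/(n + δ)_G) ]^0.9608.
s_N/(n + δ)_N = 0.28/0.129 = 2.1705; s_G/(n + δ)_G = 0.28/0.062 = 4.5161.
Ratio = (2.1705/4.5161)^0.9608 = 0.4806^0.9608 ≈ 0.4946

y*_N / y*_G ≈ 0.49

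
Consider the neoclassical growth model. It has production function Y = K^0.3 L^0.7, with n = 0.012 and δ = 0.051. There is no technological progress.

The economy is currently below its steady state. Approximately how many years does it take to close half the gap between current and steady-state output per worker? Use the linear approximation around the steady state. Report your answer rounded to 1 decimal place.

Near the steady state the convergence rate is λ = (1 − α)(n + δ).
λ = (1 − 0.3) × 0.063 = 0.7 × 0.063 = 0.0441
Half-life = ln 2 / λ = 0.6931 / 0.0441 ≈ 15.72 years

t_½ ≈ 15.7 years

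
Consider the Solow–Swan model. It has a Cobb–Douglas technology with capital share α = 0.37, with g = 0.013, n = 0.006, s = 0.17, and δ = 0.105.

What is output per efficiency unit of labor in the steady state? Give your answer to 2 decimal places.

In steady state, investment equals break-even investment: s·k^α = (n + g + δ)·k.
Rearranging, k^(1−α) = s / (n + g + δ).
k^0.63 = 0.17 / (0.006 + 0.013 + 0.105) = 0.17 / 0.124 = 1.3710
k* = 1.3710^(1/0.63) ≈ 1.6501
y* = (k*)^α = 1.6501^0.37 ≈ 1.2036

y* = 1.20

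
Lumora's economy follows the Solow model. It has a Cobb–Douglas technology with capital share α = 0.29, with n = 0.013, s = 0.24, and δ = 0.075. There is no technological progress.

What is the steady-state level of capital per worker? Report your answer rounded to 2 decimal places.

In steady state, investment equals break-even investment: s·k^α = (n + δ)·k.
Rearranging, k^(1−α) = s / (n + δ).
k^0.71 = 0.24 / (0.013 + 0.075) = 0.24 / 0.088 = 2.7273
k* = 2.7273^(1/0.71) ≈ 4.1087

k* ≈ 4.11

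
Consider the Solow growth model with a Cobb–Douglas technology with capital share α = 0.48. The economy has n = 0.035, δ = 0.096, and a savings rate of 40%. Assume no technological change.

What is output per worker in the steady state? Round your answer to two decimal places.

Steady state requires s·f(k) = (n + δ)·k, i.e. s·k^α = (n + δ)·k.
Dividing both sides by k: k^(1−α) = s / (n + δ).
k^0.52 = 0.40 / (0.035 + 0.096) = 0.40 / 0.131 = 3.0534
k* = 3.0534^(1/0.52) ≈ 8.5561
y* = (k*)^α = 8.5561^0.48 ≈ 2.8022

y* = 2.80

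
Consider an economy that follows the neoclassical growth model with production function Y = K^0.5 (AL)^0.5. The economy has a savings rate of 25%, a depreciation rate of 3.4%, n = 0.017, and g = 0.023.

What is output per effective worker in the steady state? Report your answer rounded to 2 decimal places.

In steady state, investment equals break-even investment: s·k^α = (n + g + δ)·k.
Rearranging, k^(1−α) = s / (n + g + δ).
k^0.5 = 0.25 / (0.017 + 0.023 + 0.034) = 0.25 / 0.074 = 3.3784
k* = 3.3784^(1/0.5) ≈ 11.4136
y* = (k*)^α = 11.4136^0.5 ≈ 3.3784

y* = 3.38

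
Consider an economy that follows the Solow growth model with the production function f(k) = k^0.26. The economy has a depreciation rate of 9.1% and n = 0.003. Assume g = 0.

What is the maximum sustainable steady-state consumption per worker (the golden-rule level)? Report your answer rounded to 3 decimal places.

c_gold ≈ 1.058

At the golden rule, f'(k) = n + δ, so α·k^(α−1) = n + δ and k_gold = (α/(n + δ))^(1/(1−α)).
k_gold = (0.26/0.094)^(1/0.74) = 2.7660^1.3514 ≈ 3.9547
c_gold = f(k_gold) − (n + δ)·k_gold = 1.4297 − 0.094×3.9547 ≈ 1.0580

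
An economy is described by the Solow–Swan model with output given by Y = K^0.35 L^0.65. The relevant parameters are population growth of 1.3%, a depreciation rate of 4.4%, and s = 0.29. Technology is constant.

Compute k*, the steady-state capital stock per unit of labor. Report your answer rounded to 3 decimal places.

k* ≈ 12.217

At the steady state, Δk = 0, so s·k^α = (n + δ)·k.
Rearranging, k^(1−α) = s / (n + δ).
k^0.65 = 0.29 / (0.013 + 0.044) = 0.29 / 0.057 = 5.0877
k* = 5.0877^(1/0.65) ≈ 12.2168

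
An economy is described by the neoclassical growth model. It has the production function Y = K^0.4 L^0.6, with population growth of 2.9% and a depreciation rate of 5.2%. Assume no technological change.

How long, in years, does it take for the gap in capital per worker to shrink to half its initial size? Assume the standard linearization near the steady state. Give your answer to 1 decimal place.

t_½ ≈ 14.3 years

Near the steady state the convergence rate is λ = (1 − α)(n + δ).
λ = (1 − 0.4) × 0.081 = 0.6 × 0.081 = 0.0486
Half-life = ln 2 / λ = 0.6931 / 0.0486 ≈ 14.26 years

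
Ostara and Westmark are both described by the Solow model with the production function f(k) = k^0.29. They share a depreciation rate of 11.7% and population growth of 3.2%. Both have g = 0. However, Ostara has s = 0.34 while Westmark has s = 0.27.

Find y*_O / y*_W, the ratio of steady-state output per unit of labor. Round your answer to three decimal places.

y*_O / y*_W ≈ 1.099

Steady-state y* = [s/(n + δ)]^(α/(1−α)), so the ratio is [ (s_O/(n + δ)_O) / (s_W/(n + δ)_W) ]^0.4085.
s_O/(n + δ)_O = 0.34/0.149 = 2.2819; s_W/(n + δ)_W = 0.27/0.149 = 1.8121.
Ratio = (2.2819/1.8121)^0.4085 = 1.2593^0.4085 ≈ 1.0988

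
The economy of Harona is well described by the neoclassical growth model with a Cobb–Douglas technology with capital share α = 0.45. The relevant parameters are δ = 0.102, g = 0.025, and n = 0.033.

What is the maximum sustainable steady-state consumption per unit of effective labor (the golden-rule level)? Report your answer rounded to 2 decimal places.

At the golden rule, f'(k) = n + g + δ, so α·k^(α−1) = n + g + δ and k_gold = (α/(n + g + δ))^(1/(1−α)).
k_gold = (0.45/0.160)^(1/0.55) = 2.8125^1.8182 ≈ 6.5545
c_gold = f(k_gold) − (n + g + δ)·k_gold = 2.3305 − 0.160×6.5545 ≈ 1.2818

c_gold ≈ 1.28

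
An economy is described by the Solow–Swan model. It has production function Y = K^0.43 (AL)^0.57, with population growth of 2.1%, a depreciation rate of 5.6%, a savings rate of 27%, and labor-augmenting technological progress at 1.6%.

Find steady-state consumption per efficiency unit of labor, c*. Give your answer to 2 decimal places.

c* ≈ 1.63

In steady state, investment equals break-even investment: s·k^α = (n + g + δ)·k.
Rearranging, k^(1−α) = s / (n + g + δ).
k^0.57 = 0.27 / (0.021 + 0.016 + 0.056) = 0.27 / 0.093 = 2.9032
k* = 2.9032^(1/0.57) ≈ 6.4873
y* = (k*)^α = 6.4873^0.43 ≈ 2.2345
c* = (1 − s)·y* = (1 − 0.27) × 2.2345 ≈ 1.6312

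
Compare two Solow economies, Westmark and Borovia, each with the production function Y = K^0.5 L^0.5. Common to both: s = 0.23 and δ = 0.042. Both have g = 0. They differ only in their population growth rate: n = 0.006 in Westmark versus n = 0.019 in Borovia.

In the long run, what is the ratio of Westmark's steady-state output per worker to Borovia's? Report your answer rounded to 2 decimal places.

y*_W / y*_B ≈ 1.27

Steady-state y* = [s/(n + δ)]^(α/(1−α)), so the ratio is [ (s_W/(n + δ)_W) / (s_B/(n + δ)_B) ]^1.
s_W/(n + δ)_W = 0.23/0.048 = 4.7917; s_B/(n + δ)_B = 0.23/0.061 = 3.7705.
Ratio = (4.7917/3.7705)^1 = 1.2708^1 ≈ 1.2708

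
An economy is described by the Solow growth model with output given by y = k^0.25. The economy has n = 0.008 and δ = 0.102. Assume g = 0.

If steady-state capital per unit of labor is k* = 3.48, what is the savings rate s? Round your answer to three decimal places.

s ≈ 0.280

In steady state, investment equals break-even investment: s·k^α = (n + δ)·k.
So s / (n + δ) = (k*)^(1−α) = 3.48^0.75 = 2.5479.
Therefore s = 2.5479 × (n + δ) = 2.5479 × 0.110 = 0.2803.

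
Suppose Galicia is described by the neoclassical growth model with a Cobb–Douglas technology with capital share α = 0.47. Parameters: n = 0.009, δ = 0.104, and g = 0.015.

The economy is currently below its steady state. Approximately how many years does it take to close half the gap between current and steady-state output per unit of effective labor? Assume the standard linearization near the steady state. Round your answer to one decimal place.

Near the steady state the convergence rate is λ = (1 − α)(n + g + δ).
λ = (1 − 0.47) × 0.128 = 0.53 × 0.128 = 0.06784
Half-life = ln 2 / λ = 0.6931 / 0.06784 ≈ 10.22 years

about 10.2 years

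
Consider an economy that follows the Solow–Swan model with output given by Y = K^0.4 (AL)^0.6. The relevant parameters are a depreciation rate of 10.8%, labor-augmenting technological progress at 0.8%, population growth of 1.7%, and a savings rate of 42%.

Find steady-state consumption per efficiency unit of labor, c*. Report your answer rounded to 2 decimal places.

In steady state, investment equals break-even investment: s·k^α = (n + g + δ)·k.
Dividing both sides by k: k^(1−α) = s / (n + g + δ).
k^0.6 = 0.42 / (0.017 + 0.008 + 0.108) = 0.42 / 0.133 = 3.1579
k* = 3.1579^(1/0.6) ≈ 6.7972
y* = (k*)^α = 6.7972^0.4 ≈ 2.1524
c* = (1 − s)·y* = (1 − 0.42) × 2.1524 ≈ 1.2484

c* ≈ 1.25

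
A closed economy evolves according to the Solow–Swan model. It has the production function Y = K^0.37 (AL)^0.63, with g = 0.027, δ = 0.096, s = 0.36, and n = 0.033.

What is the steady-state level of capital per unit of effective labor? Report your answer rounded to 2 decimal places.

k* = 3.77

At the steady state, Δk = 0, so s·k^α = (n + g + δ)·k.
Dividing both sides by k: k^(1−α) = s / (n + g + δ).
k^0.63 = 0.36 / (0.033 + 0.027 + 0.096) = 0.36 / 0.156 = 2.3077
k* = 2.3077^(1/0.63) ≈ 3.7712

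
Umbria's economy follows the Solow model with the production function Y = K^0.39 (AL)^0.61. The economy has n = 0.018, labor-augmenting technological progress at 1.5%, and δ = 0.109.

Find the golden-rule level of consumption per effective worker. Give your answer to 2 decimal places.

c_gold ≈ 1.16

At the golden rule, f'(k) = n + g + δ, so α·k^(α−1) = n + g + δ and k_gold = (α/(n + g + δ))^(1/(1−α)).
k_gold = (0.39/0.142)^(1/0.61) = 2.7465^1.6393 ≈ 5.2395
c_gold = f(k_gold) − (n + g + δ)·k_gold = 1.9078 − 0.142×5.2395 ≈ 1.1638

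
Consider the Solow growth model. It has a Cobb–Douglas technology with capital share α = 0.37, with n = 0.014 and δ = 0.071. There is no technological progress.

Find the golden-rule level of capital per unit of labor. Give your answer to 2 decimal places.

The golden rule sets f'(k) = n + δ, i.e. α·k^(α−1) = n + δ.
So k^(1−α) = α / (n + δ) = 0.37 / 0.085 = 4.3529.
k_gold = 4.3529^(1/0.63) ≈ 10.3261

k_gold ≈ 10.33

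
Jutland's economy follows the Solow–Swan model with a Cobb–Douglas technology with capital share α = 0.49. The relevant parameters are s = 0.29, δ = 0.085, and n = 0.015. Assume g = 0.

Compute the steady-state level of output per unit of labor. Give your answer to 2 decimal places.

y* ≈ 2.78

Steady state requires s·f(k) = (n + δ)·k, i.e. s·k^α = (n + δ)·k.
Dividing both sides by k: k^(1−α) = s / (n + δ).
k^0.51 = 0.29 / (0.015 + 0.085) = 0.29 / 0.100 = 2.9000
k* = 2.9000^(1/0.51) ≈ 8.0661
y* = (k*)^α = 8.0661^0.49 ≈ 2.7814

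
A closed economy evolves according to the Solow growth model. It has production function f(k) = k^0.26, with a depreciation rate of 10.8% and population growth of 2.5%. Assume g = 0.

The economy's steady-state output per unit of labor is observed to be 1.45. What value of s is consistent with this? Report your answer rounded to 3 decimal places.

s ≈ 0.383

At the steady state, Δk = 0, so s·k^α = (n + δ)·k.
Since y* = [s/(n + δ)]^(α/(1−α)), we have s/(n + δ) = (y*)^((1−α)/α) = 1.45^2.8462 = 2.8793.
Therefore s = 2.8793 × (n + δ) = 2.8793 × 0.133 = 0.3829.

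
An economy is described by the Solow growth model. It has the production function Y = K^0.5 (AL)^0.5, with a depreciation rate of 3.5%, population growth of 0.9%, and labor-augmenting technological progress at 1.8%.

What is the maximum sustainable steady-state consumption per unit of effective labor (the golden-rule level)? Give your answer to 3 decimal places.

At the golden rule, f'(k) = n + g + δ, so α·k^(α−1) = n + g + δ and k_gold = (α/(n + g + δ))^(1/(1−α)).
k_gold = (0.5/0.062)^(1/0.5) = 8.0645^2 ≈ 65.0362
c_gold = f(k_gold) − (n + g + δ)·k_gold = 8.0645 − 0.062×65.0362 ≈ 4.0323

c_gold ≈ 4.032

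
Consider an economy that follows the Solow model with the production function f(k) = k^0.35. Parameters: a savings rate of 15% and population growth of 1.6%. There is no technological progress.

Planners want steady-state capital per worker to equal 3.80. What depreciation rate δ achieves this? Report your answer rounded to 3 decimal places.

δ ≈ 0.047

Steady state requires s·f(k) = (n + δ)·k, i.e. s·k^α = (n + δ)·k.
So s / (n + δ) = (k*)^(1−α) = 3.80^0.65 = 2.3815.
Therefore n + δ = s / 2.3815 = 0.15 / 2.3815 = 0.0630, so δ = 0.0630 − 0.016 = 0.0470.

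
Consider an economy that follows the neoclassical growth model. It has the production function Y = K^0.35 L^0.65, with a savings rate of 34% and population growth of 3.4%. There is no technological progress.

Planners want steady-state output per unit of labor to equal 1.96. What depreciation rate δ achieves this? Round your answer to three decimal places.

δ ≈ 0.063

In steady state, investment equals break-even investment: s·k^α = (n + δ)·k.
Since y* = [s/(n + δ)]^(α/(1−α)), we have s/(n + δ) = (y*)^((1−α)/α) = 1.96^1.8571 = 3.4894.
Therefore n + δ = s / 3.4894 = 0.34 / 3.4894 = 0.0974, so δ = 0.0974 − 0.034 = 0.0634.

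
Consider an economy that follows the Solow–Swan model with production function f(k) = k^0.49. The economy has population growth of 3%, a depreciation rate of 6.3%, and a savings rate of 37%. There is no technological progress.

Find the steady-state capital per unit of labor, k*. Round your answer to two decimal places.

k* ≈ 14.99

In steady state, investment equals break-even investment: s·k^α = (n + δ)·k.
Dividing both sides by k: k^(1−α) = s / (n + δ).
k^0.51 = 0.37 / (0.030 + 0.063) = 0.37 / 0.093 = 3.9785
k* = 3.9785^(1/0.51) ≈ 14.9941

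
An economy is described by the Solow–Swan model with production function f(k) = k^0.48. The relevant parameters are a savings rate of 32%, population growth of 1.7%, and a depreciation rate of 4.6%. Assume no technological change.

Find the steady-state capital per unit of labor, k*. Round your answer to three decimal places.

k* ≈ 22.768

In steady state, investment equals break-even investment: s·k^α = (n + δ)·k.
Dividing both sides by k: k^(1−α) = s / (n + δ).
k^0.52 = 0.32 / (0.017 + 0.046) = 0.32 / 0.063 = 5.0794
k* = 5.0794^(1/0.52) ≈ 22.7684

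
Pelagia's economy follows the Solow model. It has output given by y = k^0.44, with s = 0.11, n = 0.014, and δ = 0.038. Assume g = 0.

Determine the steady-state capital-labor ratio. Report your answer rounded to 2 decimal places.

k* = 3.81

In steady state, investment equals break-even investment: s·k^α = (n + δ)·k.
Dividing both sides by k: k^(1−α) = s / (n + δ).
k^0.56 = 0.11 / (0.014 + 0.038) = 0.11 / 0.052 = 2.1154
k* = 2.1154^(1/0.56) ≈ 3.8112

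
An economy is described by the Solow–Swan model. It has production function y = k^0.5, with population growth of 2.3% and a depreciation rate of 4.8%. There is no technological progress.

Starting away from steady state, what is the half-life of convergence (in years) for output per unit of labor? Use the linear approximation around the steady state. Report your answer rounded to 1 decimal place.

Near the steady state the convergence rate is λ = (1 − α)(n + δ).
λ = (1 − 0.5) × 0.071 = 0.5 × 0.071 = 0.0355
Half-life = ln 2 / λ = 0.6931 / 0.0355 ≈ 19.52 years

half-life ≈ 19.5 years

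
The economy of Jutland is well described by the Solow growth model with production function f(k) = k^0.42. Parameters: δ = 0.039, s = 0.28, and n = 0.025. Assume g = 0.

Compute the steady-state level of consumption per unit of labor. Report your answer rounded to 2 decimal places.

c* = 2.10

At the steady state, Δk = 0, so s·k^α = (n + δ)·k.
Dividing both sides by k: k^(1−α) = s / (n + δ).
k^0.58 = 0.28 / (0.025 + 0.039) = 0.28 / 0.064 = 4.3750
k* = 4.3750^(1/0.58) ≈ 12.7390
y* = (k*)^α = 12.7390^0.42 ≈ 2.9118
c* = (1 − s)·y* = (1 − 0.28) × 2.9118 ≈ 2.0965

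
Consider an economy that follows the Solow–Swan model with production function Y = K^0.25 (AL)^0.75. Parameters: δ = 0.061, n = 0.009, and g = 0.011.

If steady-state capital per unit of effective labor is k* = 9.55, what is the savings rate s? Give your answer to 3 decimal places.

s ≈ 0.440

At the steady state, Δk = 0, so s·k^α = (n + g + δ)·k.
So s / (n + g + δ) = (k*)^(1−α) = 9.55^0.75 = 5.4325.
Therefore s = 5.4325 × (n + g + δ) = 5.4325 × 0.081 = 0.4400.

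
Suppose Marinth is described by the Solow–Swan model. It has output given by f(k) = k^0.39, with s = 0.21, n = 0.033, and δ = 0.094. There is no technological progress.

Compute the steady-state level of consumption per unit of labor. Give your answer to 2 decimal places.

In steady state, investment equals break-even investment: s·k^α = (n + δ)·k.
Dividing both sides by k: k^(1−α) = s / (n + δ).
k^0.61 = 0.21 / (0.033 + 0.094) = 0.21 / 0.127 = 1.6535
k* = 1.6535^(1/0.61) ≈ 2.2806
y* = (k*)^α = 2.2806^0.39 ≈ 1.3792
c* = (1 − s)·y* = (1 − 0.21) × 1.3792 ≈ 1.0896

c* ≈ 1.09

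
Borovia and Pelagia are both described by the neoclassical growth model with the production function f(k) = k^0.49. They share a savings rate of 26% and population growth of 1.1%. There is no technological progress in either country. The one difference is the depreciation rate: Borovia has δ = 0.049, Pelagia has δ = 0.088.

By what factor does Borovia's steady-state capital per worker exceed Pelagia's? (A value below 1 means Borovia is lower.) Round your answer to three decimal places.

Steady-state k* = [s/(n + δ)]^(1/(1−α)), so the ratio is [ (s_B/(n + δ)_B) / (s_P/(n + δ)_P) ]^1.9608.
s_B/(n + δ)_B = 0.26/0.060 = 4.3333; s_P/(n + δ)_P = 0.26/0.099 = 2.6263.
Ratio = (4.3333/2.6263)^1.9608 = 1.6500^1.9608 ≈ 2.6696

ratio ≈ 2.670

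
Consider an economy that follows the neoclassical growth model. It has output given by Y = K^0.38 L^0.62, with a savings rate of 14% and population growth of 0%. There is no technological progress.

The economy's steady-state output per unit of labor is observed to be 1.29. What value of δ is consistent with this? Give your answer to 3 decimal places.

δ ≈ 0.092

In steady state, investment equals break-even investment: s·k^α = (n + δ)·k.
Since y* = [s/(n + δ)]^(α/(1−α)), we have s/(n + δ) = (y*)^((1−α)/α) = 1.29^1.6316 = 1.5151.
Therefore n + δ = s / 1.5151 = 0.14 / 1.5151 = 0.0924, so δ = 0.0924 − 0.000 = 0.0924.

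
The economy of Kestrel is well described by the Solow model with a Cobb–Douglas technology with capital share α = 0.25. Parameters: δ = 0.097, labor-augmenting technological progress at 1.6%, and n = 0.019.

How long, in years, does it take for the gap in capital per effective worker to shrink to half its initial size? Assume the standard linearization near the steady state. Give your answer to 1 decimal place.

Near the steady state the convergence rate is λ = (1 − α)(n + g + δ).
λ = (1 − 0.25) × 0.132 = 0.75 × 0.132 = 0.0990
Half-life = ln 2 / λ = 0.6931 / 0.0990 ≈ 7.00 years

about 7.0 years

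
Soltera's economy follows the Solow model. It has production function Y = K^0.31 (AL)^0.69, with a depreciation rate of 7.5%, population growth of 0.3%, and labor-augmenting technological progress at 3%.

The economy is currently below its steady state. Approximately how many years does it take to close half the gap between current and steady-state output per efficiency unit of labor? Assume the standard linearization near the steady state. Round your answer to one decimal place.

t_½ ≈ 9.3 years

Near the steady state the convergence rate is λ = (1 − α)(n + g + δ).
λ = (1 − 0.31) × 0.108 = 0.69 × 0.108 = 0.07452
Half-life = ln 2 / λ = 0.6931 / 0.07452 ≈ 9.30 years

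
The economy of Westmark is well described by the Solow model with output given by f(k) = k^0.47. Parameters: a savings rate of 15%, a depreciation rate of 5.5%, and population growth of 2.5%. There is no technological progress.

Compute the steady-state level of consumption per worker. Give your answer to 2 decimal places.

c* = 1.48

At the steady state, Δk = 0, so s·k^α = (n + δ)·k.
Rearranging, k^(1−α) = s / (n + δ).
k^0.53 = 0.15 / (0.025 + 0.055) = 0.15 / 0.080 = 1.8750
k* = 1.8750^(1/0.53) ≈ 3.2741
y* = (k*)^α = 3.2741^0.47 ≈ 1.7462
c* = (1 − s)·y* = (1 − 0.15) × 1.7462 ≈ 1.4843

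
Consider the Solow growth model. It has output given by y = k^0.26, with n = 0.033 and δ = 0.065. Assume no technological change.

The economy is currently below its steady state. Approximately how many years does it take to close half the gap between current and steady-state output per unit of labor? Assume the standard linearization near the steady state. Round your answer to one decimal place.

t_½ ≈ 9.6 years

Near the steady state the convergence rate is λ = (1 − α)(n + δ).
λ = (1 − 0.26) × 0.098 = 0.74 × 0.098 = 0.07252
Half-life = ln 2 / λ = 0.6931 / 0.07252 ≈ 9.56 years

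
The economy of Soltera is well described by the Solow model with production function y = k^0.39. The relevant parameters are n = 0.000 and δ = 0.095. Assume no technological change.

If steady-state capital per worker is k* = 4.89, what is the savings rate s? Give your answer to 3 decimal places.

In steady state, investment equals break-even investment: s·k^α = (n + δ)·k.
So s / (n + δ) = (k*)^(1−α) = 4.89^0.61 = 2.6332.
Therefore s = 2.6332 × (n + δ) = 2.6332 × 0.095 = 0.2502.

s ≈ 0.250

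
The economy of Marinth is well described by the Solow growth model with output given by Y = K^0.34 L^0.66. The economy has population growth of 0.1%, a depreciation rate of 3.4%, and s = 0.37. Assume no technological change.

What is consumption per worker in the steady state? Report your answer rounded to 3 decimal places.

In steady state, investment equals break-even investment: s·k^α = (n + δ)·k.
Dividing both sides by k: k^(1−α) = s / (n + δ).
k^0.66 = 0.37 / (0.001 + 0.034) = 0.37 / 0.035 = 10.5714
k* = 10.5714^(1/0.66) ≈ 35.6218
y* = (k*)^α = 35.6218^0.34 ≈ 3.3696
c* = (1 − s)·y* = (1 − 0.37) × 3.3696 ≈ 2.1228

c* = 2.123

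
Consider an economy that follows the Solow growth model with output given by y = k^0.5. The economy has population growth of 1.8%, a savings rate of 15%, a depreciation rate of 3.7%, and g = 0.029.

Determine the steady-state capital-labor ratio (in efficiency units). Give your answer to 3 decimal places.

k* = 3.189

Steady state requires s·f(k) = (n + g + δ)·k, i.e. s·k^α = (n + g + δ)·k.
Rearranging, k^(1−α) = s / (n + g + δ).
k^0.5 = 0.15 / (0.018 + 0.029 + 0.037) = 0.15 / 0.084 = 1.7857
k* = 1.7857^(1/0.5) ≈ 3.1887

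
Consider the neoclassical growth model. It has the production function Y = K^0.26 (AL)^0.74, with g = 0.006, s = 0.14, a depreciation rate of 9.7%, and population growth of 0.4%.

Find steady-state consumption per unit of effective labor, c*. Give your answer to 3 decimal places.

In steady state, investment equals break-even investment: s·k^α = (n + g + δ)·k.
Dividing both sides by k: k^(1−α) = s / (n + g + δ).
k^0.74 = 0.14 / (0.004 + 0.006 + 0.097) = 0.14 / 0.107 = 1.3084
k* = 1.3084^(1/0.74) ≈ 1.4380
y* = (k*)^α = 1.4380^0.26 ≈ 1.0990
c* = (1 − s)·y* = (1 − 0.14) × 1.0990 ≈ 0.9451

c* = 0.945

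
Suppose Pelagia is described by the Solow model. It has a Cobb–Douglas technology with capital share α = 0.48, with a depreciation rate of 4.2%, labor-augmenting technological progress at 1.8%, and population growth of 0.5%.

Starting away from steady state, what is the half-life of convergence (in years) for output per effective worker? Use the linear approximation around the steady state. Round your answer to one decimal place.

half-life ≈ 20.5 years

Near the steady state the convergence rate is λ = (1 − α)(n + g + δ).
λ = (1 − 0.48) × 0.065 = 0.52 × 0.065 = 0.0338
Half-life = ln 2 / λ = 0.6931 / 0.0338 ≈ 20.51 years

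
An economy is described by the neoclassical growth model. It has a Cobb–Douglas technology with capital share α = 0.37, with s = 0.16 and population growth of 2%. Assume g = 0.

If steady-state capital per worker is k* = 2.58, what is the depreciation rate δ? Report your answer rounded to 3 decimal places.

δ ≈ 0.068

At the steady state, Δk = 0, so s·k^α = (n + δ)·k.
So s / (n + δ) = (k*)^(1−α) = 2.58^0.63 = 1.8169.
Therefore n + δ = s / 1.8169 = 0.16 / 1.8169 = 0.0881, so δ = 0.0881 − 0.020 = 0.0681.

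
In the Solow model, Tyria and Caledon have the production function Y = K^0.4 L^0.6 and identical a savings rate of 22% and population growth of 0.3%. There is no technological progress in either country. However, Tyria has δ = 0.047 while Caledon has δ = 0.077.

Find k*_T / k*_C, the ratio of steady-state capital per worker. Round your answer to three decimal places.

ratio ≈ 2.189

Steady-state k* = [s/(n + δ)]^(1/(1−α)), so the ratio is [ (s_T/(n + δ)_T) / (s_C/(n + δ)_C) ]^1.6667.
s_T/(n + δ)_T = 0.22/0.050 = 4.4000; s_C/(n + δ)_C = 0.22/0.080 = 2.7500.
Ratio = (4.4000/2.7500)^1.6667 = 1.6000^1.6667 ≈ 2.1888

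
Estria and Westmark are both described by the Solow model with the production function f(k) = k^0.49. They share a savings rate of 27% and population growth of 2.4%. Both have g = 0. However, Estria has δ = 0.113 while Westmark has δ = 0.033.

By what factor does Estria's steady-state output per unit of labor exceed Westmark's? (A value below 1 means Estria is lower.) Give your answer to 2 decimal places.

Steady-state y* = [s/(n + δ)]^(α/(1−α)), so the ratio is [ (s_E/(n + δ)_E) / (s_W/(n + δ)_W) ]^0.9608.
s_E/(n + δ)_E = 0.27/0.137 = 1.9708; s_W/(n + δ)_W = 0.27/0.057 = 4.7368.
Ratio = (1.9708/4.7368)^0.9608 = 0.4161^0.9608 ≈ 0.4307

ratio ≈ 0.43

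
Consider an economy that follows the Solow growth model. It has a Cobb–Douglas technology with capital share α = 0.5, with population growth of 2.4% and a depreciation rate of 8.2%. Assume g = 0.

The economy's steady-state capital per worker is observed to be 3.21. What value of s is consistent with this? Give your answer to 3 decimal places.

s ≈ 0.190

At the steady state, Δk = 0, so s·k^α = (n + δ)·k.
So s / (n + δ) = (k*)^(1−α) = 3.21^0.5 = 1.7916.
Therefore s = 1.7916 × (n + δ) = 1.7916 × 0.106 = 0.1899.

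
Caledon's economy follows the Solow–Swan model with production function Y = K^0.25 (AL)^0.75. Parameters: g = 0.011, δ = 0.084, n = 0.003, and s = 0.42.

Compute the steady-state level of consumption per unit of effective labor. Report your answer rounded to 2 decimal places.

c* ≈ 0.94

Steady state requires s·f(k) = (n + g + δ)·k, i.e. s·k^α = (n + g + δ)·k.
Rearranging, k^(1−α) = s / (n + g + δ).
k^0.75 = 0.42 / (0.003 + 0.011 + 0.084) = 0.42 / 0.098 = 4.2857
k* = 4.2857^(1/0.75) ≈ 6.9614
y* = (k*)^α = 6.9614^0.25 ≈ 1.6243
c* = (1 − s)·y* = (1 − 0.42) × 1.6243 ≈ 0.9421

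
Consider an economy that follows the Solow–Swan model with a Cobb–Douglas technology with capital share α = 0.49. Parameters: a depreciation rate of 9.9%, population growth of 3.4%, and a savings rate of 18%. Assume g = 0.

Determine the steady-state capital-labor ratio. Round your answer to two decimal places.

k* = 1.81

In steady state, investment equals break-even investment: s·k^α = (n + δ)·k.
Dividing both sides by k: k^(1−α) = s / (n + δ).
k^0.51 = 0.18 / (0.034 + 0.099) = 0.18 / 0.133 = 1.3534
k* = 1.3534^(1/0.51) ≈ 1.8101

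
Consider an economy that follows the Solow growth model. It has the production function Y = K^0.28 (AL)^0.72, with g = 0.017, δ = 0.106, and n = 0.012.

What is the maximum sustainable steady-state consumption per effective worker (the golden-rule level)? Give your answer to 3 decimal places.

At the golden rule, f'(k) = n + g + δ, so α·k^(α−1) = n + g + δ and k_gold = (α/(n + g + δ))^(1/(1−α)).
k_gold = (0.28/0.135)^(1/0.72) = 2.0741^1.3889 ≈ 2.7545
c_gold = f(k_gold) − (n + g + δ)·k_gold = 1.3280 − 0.135×2.7545 ≈ 0.9561

c_gold ≈ 0.956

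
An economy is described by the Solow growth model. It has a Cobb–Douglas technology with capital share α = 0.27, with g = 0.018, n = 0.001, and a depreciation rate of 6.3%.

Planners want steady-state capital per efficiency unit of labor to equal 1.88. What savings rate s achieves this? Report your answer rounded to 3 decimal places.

s ≈ 0.130

Steady state requires s·f(k) = (n + g + δ)·k, i.e. s·k^α = (n + g + δ)·k.
So s / (n + g + δ) = (k*)^(1−α) = 1.88^0.73 = 1.5854.
Therefore s = 1.5854 × (n + g + δ) = 1.5854 × 0.082 = 0.1300.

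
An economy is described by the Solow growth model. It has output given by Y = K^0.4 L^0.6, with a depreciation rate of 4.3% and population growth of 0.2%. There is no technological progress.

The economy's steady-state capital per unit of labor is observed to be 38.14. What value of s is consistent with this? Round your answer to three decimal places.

s ≈ 0.400

Steady state requires s·f(k) = (n + δ)·k, i.e. s·k^α = (n + δ)·k.
So s / (n + δ) = (k*)^(1−α) = 38.14^0.6 = 8.8885.
Therefore s = 8.8885 × (n + δ) = 8.8885 × 0.045 = 0.4000.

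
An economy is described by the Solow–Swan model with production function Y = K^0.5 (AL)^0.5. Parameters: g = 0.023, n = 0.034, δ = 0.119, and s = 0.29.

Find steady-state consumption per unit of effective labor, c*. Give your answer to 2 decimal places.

c* ≈ 1.17

Steady state requires s·f(k) = (n + g + δ)·k, i.e. s·k^α = (n + g + δ)·k.
Dividing both sides by k: k^(1−α) = s / (n + g + δ).
k^0.5 = 0.29 / (0.034 + 0.023 + 0.119) = 0.29 / 0.176 = 1.6477
k* = 1.6477^(1/0.5) ≈ 2.7149
y* = (k*)^α = 2.7149^0.5 ≈ 1.6477
c* = (1 − s)·y* = (1 − 0.29) × 1.6477 ≈ 1.1699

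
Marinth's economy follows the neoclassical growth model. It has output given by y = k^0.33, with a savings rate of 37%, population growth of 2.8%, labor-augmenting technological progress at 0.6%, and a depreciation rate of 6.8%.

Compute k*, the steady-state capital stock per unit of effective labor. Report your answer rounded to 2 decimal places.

k* ≈ 6.84

Steady state requires s·f(k) = (n + g + δ)·k, i.e. s·k^α = (n + g + δ)·k.
Rearranging, k^(1−α) = s / (n + g + δ).
k^0.67 = 0.37 / (0.028 + 0.006 + 0.068) = 0.37 / 0.102 = 3.6275
k* = 3.6275^(1/0.67) ≈ 6.8428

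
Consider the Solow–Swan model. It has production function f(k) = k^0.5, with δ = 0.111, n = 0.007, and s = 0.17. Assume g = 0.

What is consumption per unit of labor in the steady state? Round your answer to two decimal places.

Steady state requires s·f(k) = (n + δ)·k, i.e. s·k^α = (n + δ)·k.
Dividing both sides by k: k^(1−α) = s / (n + δ).
k^0.5 = 0.17 / (0.007 + 0.111) = 0.17 / 0.118 = 1.4407
k* = 1.4407^(1/0.5) ≈ 2.0756
y* = (k*)^α = 2.0756^0.5 ≈ 1.4407
c* = (1 − s)·y* = (1 − 0.17) × 1.4407 ≈ 1.1958

c* = 1.20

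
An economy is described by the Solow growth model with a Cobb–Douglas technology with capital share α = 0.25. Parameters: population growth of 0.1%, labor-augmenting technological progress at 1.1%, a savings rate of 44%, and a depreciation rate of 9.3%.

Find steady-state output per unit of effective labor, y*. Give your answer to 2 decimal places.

Steady state requires s·f(k) = (n + g + δ)·k, i.e. s·k^α = (n + g + δ)·k.
Rearranging, k^(1−α) = s / (n + g + δ).
k^0.75 = 0.44 / (0.001 + 0.011 + 0.093) = 0.44 / 0.105 = 4.1905
k* = 4.1905^(1/0.75) ≈ 6.7560
y* = (k*)^α = 6.7560^0.25 ≈ 1.6122

y* ≈ 1.61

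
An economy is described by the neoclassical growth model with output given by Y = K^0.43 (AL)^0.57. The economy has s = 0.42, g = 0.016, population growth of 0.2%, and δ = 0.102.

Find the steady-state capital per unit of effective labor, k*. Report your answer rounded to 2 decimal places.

In steady state, investment equals break-even investment: s·k^α = (n + g + δ)·k.
Dividing both sides by k: k^(1−α) = s / (n + g + δ).
k^0.57 = 0.42 / (0.002 + 0.016 + 0.102) = 0.42 / 0.120 = 3.5000
k* = 3.5000^(1/0.57) ≈ 9.0054

k* = 9.01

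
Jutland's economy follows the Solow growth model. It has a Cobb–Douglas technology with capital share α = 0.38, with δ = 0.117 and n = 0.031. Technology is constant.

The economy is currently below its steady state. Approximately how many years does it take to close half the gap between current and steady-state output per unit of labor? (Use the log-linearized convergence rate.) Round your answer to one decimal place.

Near the steady state the convergence rate is λ = (1 − α)(n + δ).
λ = (1 − 0.38) × 0.148 = 0.62 × 0.148 = 0.09176
Half-life = ln 2 / λ = 0.6931 / 0.09176 ≈ 7.55 years

about 7.6 years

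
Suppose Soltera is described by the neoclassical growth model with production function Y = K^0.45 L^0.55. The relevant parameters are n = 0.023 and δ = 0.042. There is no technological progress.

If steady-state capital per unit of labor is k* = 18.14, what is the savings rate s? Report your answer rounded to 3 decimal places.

In steady state, investment equals break-even investment: s·k^α = (n + δ)·k.
So s / (n + δ) = (k*)^(1−α) = 18.14^0.55 = 4.9232.
Therefore s = 4.9232 × (n + δ) = 4.9232 × 0.065 = 0.3200.

s ≈ 0.320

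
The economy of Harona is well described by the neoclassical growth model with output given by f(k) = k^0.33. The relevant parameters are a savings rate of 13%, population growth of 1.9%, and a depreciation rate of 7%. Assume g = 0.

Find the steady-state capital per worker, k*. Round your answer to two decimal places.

Steady state requires s·f(k) = (n + δ)·k, i.e. s·k^α = (n + δ)·k.
Dividing both sides by k: k^(1−α) = s / (n + δ).
k^0.67 = 0.13 / (0.019 + 0.070) = 0.13 / 0.089 = 1.4607
k* = 1.4607^(1/0.67) ≈ 1.7604

k* = 1.76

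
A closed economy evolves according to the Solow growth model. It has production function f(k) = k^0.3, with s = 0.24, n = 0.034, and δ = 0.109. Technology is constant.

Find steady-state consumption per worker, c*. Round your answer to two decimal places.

In steady state, investment equals break-even investment: s·k^α = (n + δ)·k.
Rearranging, k^(1−α) = s / (n + δ).
k^0.7 = 0.24 / (0.034 + 0.109) = 0.24 / 0.143 = 1.6783
k* = 1.6783^(1/0.7) ≈ 2.0953
y* = (k*)^α = 2.0953^0.3 ≈ 1.2485
c* = (1 − s)·y* = (1 − 0.24) × 1.2485 ≈ 0.9489

c* ≈ 0.95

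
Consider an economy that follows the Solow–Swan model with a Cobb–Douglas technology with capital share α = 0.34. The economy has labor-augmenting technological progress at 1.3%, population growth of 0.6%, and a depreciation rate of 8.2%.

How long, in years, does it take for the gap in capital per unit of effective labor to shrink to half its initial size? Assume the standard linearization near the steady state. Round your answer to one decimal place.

t_½ ≈ 10.4 years

Near the steady state the convergence rate is λ = (1 − α)(n + g + δ).
λ = (1 − 0.34) × 0.101 = 0.66 × 0.101 = 0.06666
Half-life = ln 2 / λ = 0.6931 / 0.06666 ≈ 10.40 years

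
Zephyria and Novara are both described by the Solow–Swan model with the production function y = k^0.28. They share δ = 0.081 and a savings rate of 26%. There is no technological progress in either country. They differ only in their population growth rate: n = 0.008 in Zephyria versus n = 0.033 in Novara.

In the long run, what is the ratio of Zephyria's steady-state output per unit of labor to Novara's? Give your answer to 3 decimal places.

Steady-state y* = [s/(n + δ)]^(α/(1−α)), so the ratio is [ (s_Z/(n + δ)_Z) / (s_N/(n + δ)_N) ]^0.3889.
s_Z/(n + δ)_Z = 0.26/0.089 = 2.9213; s_N/(n + δ)_N = 0.26/0.114 = 2.2807.
Ratio = (2.9213/2.2807)^0.3889 = 1.2809^0.3889 ≈ 1.1011

y*_Z / y*_N ≈ 1.101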